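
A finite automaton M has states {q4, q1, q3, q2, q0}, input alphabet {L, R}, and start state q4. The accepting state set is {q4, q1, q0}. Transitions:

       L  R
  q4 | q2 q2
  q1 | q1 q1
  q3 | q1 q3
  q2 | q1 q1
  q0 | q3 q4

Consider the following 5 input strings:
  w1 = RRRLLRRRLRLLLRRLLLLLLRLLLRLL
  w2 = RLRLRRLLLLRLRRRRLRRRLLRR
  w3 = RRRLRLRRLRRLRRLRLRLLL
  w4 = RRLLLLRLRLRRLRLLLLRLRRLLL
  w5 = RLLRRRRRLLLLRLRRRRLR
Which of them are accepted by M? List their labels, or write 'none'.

w1:
  start at q4
  read 'R': q4 → q2
  read 'R': q2 → q1
  read 'R': q1 → q1
  read 'L': q1 → q1
  read 'L': q1 → q1
  read 'R': q1 → q1
  read 'R': q1 → q1
  read 'R': q1 → q1
  read 'L': q1 → q1
  read 'R': q1 → q1
  read 'L': q1 → q1
  read 'L': q1 → q1
  read 'L': q1 → q1
  read 'R': q1 → q1
  read 'R': q1 → q1
  read 'L': q1 → q1
  read 'L': q1 → q1
  read 'L': q1 → q1
  read 'L': q1 → q1
  read 'L': q1 → q1
  read 'L': q1 → q1
  read 'R': q1 → q1
  read 'L': q1 → q1
  read 'L': q1 → q1
  read 'L': q1 → q1
  read 'R': q1 → q1
  read 'L': q1 → q1
  read 'L': q1 → q1
  end q1, accepted
w2:
  start at q4
  read 'R': q4 → q2
  read 'L': q2 → q1
  read 'R': q1 → q1
  read 'L': q1 → q1
  read 'R': q1 → q1
  read 'R': q1 → q1
  read 'L': q1 → q1
  read 'L': q1 → q1
  read 'L': q1 → q1
  read 'L': q1 → q1
  read 'R': q1 → q1
  read 'L': q1 → q1
  read 'R': q1 → q1
  read 'R': q1 → q1
  read 'R': q1 → q1
  read 'R': q1 → q1
  read 'L': q1 → q1
  read 'R': q1 → q1
  read 'R': q1 → q1
  read 'R': q1 → q1
  read 'L': q1 → q1
  read 'L': q1 → q1
  read 'R': q1 → q1
  read 'R': q1 → q1
  end q1, accepted
w3:
  start at q4
  read 'R': q4 → q2
  read 'R': q2 → q1
  read 'R': q1 → q1
  read 'L': q1 → q1
  read 'R': q1 → q1
  read 'L': q1 → q1
  read 'R': q1 → q1
  read 'R': q1 → q1
  read 'L': q1 → q1
  read 'R': q1 → q1
  read 'R': q1 → q1
  read 'L': q1 → q1
  read 'R': q1 → q1
  read 'R': q1 → q1
  read 'L': q1 → q1
  read 'R': q1 → q1
  read 'L': q1 → q1
  read 'R': q1 → q1
  read 'L': q1 → q1
  read 'L': q1 → q1
  read 'L': q1 → q1
  end q1, accepted
w4:
  start at q4
  read 'R': q4 → q2
  read 'R': q2 → q1
  read 'L': q1 → q1
  read 'L': q1 → q1
  read 'L': q1 → q1
  read 'L': q1 → q1
  read 'R': q1 → q1
  read 'L': q1 → q1
  read 'R': q1 → q1
  read 'L': q1 → q1
  read 'R': q1 → q1
  read 'R': q1 → q1
  read 'L': q1 → q1
  read 'R': q1 → q1
  read 'L': q1 → q1
  read 'L': q1 → q1
  read 'L': q1 → q1
  read 'L': q1 → q1
  read 'R': q1 → q1
  read 'L': q1 → q1
  read 'R': q1 → q1
  read 'R': q1 → q1
  read 'L': q1 → q1
  read 'L': q1 → q1
  read 'L': q1 → q1
  end q1, accepted
w5:
  start at q4
  read 'R': q4 → q2
  read 'L': q2 → q1
  read 'L': q1 → q1
  read 'R': q1 → q1
  read 'R': q1 → q1
  read 'R': q1 → q1
  read 'R': q1 → q1
  read 'R': q1 → q1
  read 'L': q1 → q1
  read 'L': q1 → q1
  read 'L': q1 → q1
  read 'L': q1 → q1
  read 'R': q1 → q1
  read 'L': q1 → q1
  read 'R': q1 → q1
  read 'R': q1 → q1
  read 'R': q1 → q1
  read 'R': q1 → q1
  read 'L': q1 → q1
  read 'R': q1 → q1
  end q1, accepted

w1, w2, w3, w4, w5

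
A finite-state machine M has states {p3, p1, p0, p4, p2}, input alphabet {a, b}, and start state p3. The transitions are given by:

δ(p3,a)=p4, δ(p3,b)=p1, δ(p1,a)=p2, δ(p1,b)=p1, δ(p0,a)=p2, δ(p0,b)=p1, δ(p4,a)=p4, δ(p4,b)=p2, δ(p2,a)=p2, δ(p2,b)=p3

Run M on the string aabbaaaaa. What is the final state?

p4

Trace: p3 -a-> p4 -a-> p4 -b-> p2 -b-> p3 -a-> p4 -a-> p4 -a-> p4 -a-> p4 -a-> p4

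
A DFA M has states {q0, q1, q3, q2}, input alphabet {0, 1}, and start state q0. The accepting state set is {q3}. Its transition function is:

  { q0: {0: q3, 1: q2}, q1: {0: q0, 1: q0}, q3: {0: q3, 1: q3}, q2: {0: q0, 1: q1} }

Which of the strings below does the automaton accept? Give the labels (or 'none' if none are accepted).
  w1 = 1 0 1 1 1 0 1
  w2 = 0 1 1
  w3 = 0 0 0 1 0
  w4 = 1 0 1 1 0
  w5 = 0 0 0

w1, w2, w3, w5

w1: q0 → q2 → q0 → q2 → q1 → q0 → q3 → q3  → end q3, accepted
w2: q0 → q3 → q3 → q3  → end q3, accepted
w3: q0 → q3 → q3 → q3 → q3 → q3  → end q3, accepted
w4: q0 → q2 → q0 → q2 → q1 → q0  → end q0, rejected
w5: q0 → q3 → q3 → q3  → end q3, accepted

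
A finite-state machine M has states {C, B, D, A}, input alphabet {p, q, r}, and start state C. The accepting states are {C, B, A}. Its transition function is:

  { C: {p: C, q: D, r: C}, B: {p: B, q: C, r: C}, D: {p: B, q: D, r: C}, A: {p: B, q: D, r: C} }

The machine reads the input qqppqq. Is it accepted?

No

start at C
read 'q': C → D
read 'q': D → D
read 'p': D → B
read 'p': B → B
read 'q': B → C
read 'q': C → D
End state D is not accepting.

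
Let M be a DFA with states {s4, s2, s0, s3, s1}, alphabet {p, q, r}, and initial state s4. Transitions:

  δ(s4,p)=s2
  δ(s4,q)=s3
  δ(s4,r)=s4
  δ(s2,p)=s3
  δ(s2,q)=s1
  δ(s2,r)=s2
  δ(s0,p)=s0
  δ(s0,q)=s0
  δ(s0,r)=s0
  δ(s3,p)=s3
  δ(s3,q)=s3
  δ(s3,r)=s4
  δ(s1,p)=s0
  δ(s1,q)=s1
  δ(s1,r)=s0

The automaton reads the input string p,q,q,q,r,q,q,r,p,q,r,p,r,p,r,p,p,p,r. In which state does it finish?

s4 → s2 → s1 → s1 → s1 → s0 → s0 → s0 → s0 → s0 → s0 → s0 → s0 → s0 → s0 → s0 → s0 → s0 → s0 → s0

s0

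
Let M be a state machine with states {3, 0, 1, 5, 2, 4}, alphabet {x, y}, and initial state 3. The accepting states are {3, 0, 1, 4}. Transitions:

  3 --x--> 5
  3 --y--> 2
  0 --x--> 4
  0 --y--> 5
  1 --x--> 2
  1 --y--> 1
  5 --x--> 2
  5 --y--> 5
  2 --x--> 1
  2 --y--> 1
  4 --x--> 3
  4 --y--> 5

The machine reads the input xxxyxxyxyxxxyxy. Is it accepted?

Yes

start at 3
read 'x': 3 → 5
read 'x': 5 → 2
read 'x': 2 → 1
read 'y': 1 → 1
read 'x': 1 → 2
read 'x': 2 → 1
read 'y': 1 → 1
read 'x': 1 → 2
read 'y': 2 → 1
read 'x': 1 → 2
read 'x': 2 → 1
read 'x': 1 → 2
read 'y': 2 → 1
read 'x': 1 → 2
read 'y': 2 → 1
End state 1 is accepting.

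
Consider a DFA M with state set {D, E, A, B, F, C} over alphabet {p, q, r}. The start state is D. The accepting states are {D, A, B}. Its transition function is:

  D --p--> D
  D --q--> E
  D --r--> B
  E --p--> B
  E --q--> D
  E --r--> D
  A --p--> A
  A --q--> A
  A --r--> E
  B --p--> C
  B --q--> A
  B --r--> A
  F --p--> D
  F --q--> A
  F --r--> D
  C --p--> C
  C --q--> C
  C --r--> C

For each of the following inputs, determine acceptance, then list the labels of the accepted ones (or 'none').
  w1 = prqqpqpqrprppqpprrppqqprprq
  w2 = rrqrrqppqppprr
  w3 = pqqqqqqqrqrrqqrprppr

w1:
  start at D
  read 'p': D → D
  read 'r': D → B
  read 'q': B → A
  read 'q': A → A
  read 'p': A → A
  read 'q': A → A
  read 'p': A → A
  read 'q': A → A
  read 'r': A → E
  read 'p': E → B
  read 'r': B → A
  read 'p': A → A
  read 'p': A → A
  read 'q': A → A
  read 'p': A → A
  read 'p': A → A
  read 'r': A → E
  read 'r': E → D
  read 'p': D → D
  read 'p': D → D
  read 'q': D → E
  read 'q': E → D
  read 'p': D → D
  read 'r': D → B
  read 'p': B → C
  read 'r': C → C
  read 'q': C → C
  end C, rejected
w2:
  start at D
  read 'r': D → B
  read 'r': B → A
  read 'q': A → A
  read 'r': A → E
  read 'r': E → D
  read 'q': D → E
  read 'p': E → B
  read 'p': B → C
  read 'q': C → C
  read 'p': C → C
  read 'p': C → C
  read 'p': C → C
  read 'r': C → C
  read 'r': C → C
  end C, rejected
w3:
  start at D
  read 'p': D → D
  read 'q': D → E
  read 'q': E → D
  read 'q': D → E
  read 'q': E → D
  read 'q': D → E
  read 'q': E → D
  read 'q': D → E
  read 'r': E → D
  read 'q': D → E
  read 'r': E → D
  read 'r': D → B
  read 'q': B → A
  read 'q': A → A
  read 'r': A → E
  read 'p': E → B
  read 'r': B → A
  read 'p': A → A
  read 'p': A → A
  read 'r': A → E
  end E, rejected

none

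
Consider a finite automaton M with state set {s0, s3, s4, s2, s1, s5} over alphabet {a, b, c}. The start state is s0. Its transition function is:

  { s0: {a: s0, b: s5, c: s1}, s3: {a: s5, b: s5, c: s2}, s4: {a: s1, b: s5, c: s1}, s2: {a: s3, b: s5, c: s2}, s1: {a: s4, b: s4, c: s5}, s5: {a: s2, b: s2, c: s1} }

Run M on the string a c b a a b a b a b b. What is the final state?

s2

s0 → s0 → s1 → s4 → s1 → s4 → s5 → s2 → s5 → s2 → s5 → s2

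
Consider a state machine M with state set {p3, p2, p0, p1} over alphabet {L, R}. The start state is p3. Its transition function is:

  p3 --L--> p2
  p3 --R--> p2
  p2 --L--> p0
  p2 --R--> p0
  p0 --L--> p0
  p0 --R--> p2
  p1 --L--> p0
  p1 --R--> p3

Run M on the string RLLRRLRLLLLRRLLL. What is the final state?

Trace: p3 -R-> p2 -L-> p0 -L-> p0 -R-> p2 -R-> p0 -L-> p0 -R-> p2 -L-> p0 -L-> p0 -L-> p0 -L-> p0 -R-> p2 -R-> p0 -L-> p0 -L-> p0 -L-> p0

p0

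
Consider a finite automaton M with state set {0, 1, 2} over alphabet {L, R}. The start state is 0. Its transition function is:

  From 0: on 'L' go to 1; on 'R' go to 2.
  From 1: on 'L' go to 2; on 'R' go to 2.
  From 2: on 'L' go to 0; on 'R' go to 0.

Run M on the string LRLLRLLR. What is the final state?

2

Trace: 0 -L-> 1 -R-> 2 -L-> 0 -L-> 1 -R-> 2 -L-> 0 -L-> 1 -R-> 2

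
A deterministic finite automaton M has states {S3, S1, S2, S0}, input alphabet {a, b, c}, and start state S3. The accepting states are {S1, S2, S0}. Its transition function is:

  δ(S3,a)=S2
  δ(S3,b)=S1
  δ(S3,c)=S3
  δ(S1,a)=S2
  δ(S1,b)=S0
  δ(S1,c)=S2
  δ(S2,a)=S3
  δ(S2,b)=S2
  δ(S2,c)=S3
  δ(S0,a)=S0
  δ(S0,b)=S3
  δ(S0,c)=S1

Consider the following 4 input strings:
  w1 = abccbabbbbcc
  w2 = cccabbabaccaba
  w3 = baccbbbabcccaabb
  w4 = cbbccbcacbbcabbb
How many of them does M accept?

w1:
  start at S3
  read 'a': S3 → S2
  read 'b': S2 → S2
  read 'c': S2 → S3
  read 'c': S3 → S3
  read 'b': S3 → S1
  read 'a': S1 → S2
  read 'b': S2 → S2
  read 'b': S2 → S2
  read 'b': S2 → S2
  read 'b': S2 → S2
  read 'c': S2 → S3
  read 'c': S3 → S3
  end S3, rejected
w2:
  start at S3
  read 'c': S3 → S3
  read 'c': S3 → S3
  read 'c': S3 → S3
  read 'a': S3 → S2
  read 'b': S2 → S2
  read 'b': S2 → S2
  read 'a': S2 → S3
  read 'b': S3 → S1
  read 'a': S1 → S2
  read 'c': S2 → S3
  read 'c': S3 → S3
  read 'a': S3 → S2
  read 'b': S2 → S2
  read 'a': S2 → S3
  end S3, rejected
w3:
  start at S3
  read 'b': S3 → S1
  read 'a': S1 → S2
  read 'c': S2 → S3
  read 'c': S3 → S3
  read 'b': S3 → S1
  read 'b': S1 → S0
  read 'b': S0 → S3
  read 'a': S3 → S2
  read 'b': S2 → S2
  read 'c': S2 → S3
  read 'c': S3 → S3
  read 'c': S3 → S3
  read 'a': S3 → S2
  read 'a': S2 → S3
  read 'b': S3 → S1
  read 'b': S1 → S0
  end S0, accepted
w4:
  start at S3
  read 'c': S3 → S3
  read 'b': S3 → S1
  read 'b': S1 → S0
  read 'c': S0 → S1
  read 'c': S1 → S2
  read 'b': S2 → S2
  read 'c': S2 → S3
  read 'a': S3 → S2
  read 'c': S2 → S3
  read 'b': S3 → S1
  read 'b': S1 → S0
  read 'c': S0 → S1
  read 'a': S1 → S2
  read 'b': S2 → S2
  read 'b': S2 → S2
  read 'b': S2 → S2
  end S2, accepted

2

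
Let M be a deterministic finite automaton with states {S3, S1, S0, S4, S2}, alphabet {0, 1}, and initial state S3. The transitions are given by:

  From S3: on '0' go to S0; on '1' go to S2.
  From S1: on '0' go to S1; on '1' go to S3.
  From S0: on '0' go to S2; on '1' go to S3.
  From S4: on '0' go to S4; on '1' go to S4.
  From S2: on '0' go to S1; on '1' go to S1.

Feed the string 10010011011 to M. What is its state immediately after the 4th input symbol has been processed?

S3

S3 → S2 → S1 → S1 → S3
After 4 symbols: S3.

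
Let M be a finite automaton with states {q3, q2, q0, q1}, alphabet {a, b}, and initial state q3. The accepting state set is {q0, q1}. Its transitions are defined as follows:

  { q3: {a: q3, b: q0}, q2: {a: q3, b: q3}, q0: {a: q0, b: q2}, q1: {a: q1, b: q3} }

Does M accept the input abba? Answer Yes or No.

start at q3
read 'a': q3 → q3
read 'b': q3 → q0
read 'b': q0 → q2
read 'a': q2 → q3
End state q3 is not accepting.

No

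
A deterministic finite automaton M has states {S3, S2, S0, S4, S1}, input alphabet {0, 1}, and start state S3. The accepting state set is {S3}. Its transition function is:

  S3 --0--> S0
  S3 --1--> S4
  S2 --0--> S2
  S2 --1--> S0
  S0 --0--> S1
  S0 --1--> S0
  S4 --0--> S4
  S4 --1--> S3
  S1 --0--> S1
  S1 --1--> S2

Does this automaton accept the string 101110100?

No

start at S3
read '1': S3 → S4
read '0': S4 → S4
read '1': S4 → S3
read '1': S3 → S4
read '1': S4 → S3
read '0': S3 → S0
read '1': S0 → S0
read '0': S0 → S1
read '0': S1 → S1
End state S1 is not accepting.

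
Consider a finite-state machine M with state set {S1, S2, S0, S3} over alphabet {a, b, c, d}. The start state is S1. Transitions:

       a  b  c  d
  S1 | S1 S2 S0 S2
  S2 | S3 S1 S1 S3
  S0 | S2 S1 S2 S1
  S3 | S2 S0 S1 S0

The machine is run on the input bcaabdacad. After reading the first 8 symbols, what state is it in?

start at S1
read 'b': S1 → S2
read 'c': S2 → S1
read 'a': S1 → S1
read 'a': S1 → S1
read 'b': S1 → S2
read 'd': S2 → S3
read 'a': S3 → S2
read 'c': S2 → S1
After 8 symbols: S1.

S1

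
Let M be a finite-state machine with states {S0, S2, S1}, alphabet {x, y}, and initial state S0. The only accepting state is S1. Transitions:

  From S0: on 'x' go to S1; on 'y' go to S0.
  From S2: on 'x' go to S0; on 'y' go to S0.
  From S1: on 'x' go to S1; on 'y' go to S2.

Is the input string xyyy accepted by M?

No

start at S0
read 'x': S0 → S1
read 'y': S1 → S2
read 'y': S2 → S0
read 'y': S0 → S0
End state S0 is not accepting.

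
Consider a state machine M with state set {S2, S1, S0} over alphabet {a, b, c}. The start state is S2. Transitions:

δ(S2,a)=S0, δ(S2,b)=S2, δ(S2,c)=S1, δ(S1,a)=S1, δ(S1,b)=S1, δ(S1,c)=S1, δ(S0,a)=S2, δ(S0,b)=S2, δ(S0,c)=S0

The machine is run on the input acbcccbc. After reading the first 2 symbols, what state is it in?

S0

Trace: S2 -a-> S0 -c-> S0
After 2 symbols: S0.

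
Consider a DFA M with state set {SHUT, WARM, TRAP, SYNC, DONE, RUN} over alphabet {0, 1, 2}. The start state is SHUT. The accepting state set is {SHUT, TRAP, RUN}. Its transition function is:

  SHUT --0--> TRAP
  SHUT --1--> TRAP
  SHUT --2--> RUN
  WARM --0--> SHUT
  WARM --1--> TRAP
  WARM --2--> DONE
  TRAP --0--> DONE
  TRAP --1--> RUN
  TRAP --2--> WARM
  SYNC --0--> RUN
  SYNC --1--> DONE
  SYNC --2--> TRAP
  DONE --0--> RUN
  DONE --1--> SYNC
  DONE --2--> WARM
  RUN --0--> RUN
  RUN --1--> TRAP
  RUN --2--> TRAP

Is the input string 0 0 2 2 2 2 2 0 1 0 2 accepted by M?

No

SHUT → TRAP → DONE → WARM → DONE → WARM → DONE → WARM → SHUT → TRAP → DONE → WARM
End state WARM is not accepting.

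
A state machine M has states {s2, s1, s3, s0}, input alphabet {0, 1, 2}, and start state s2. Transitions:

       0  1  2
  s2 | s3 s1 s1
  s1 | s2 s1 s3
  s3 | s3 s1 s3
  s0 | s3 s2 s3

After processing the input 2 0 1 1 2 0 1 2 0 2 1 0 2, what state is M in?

s1

Trace: s2 -2-> s1 -0-> s2 -1-> s1 -1-> s1 -2-> s3 -0-> s3 -1-> s1 -2-> s3 -0-> s3 -2-> s3 -1-> s1 -0-> s2 -2-> s1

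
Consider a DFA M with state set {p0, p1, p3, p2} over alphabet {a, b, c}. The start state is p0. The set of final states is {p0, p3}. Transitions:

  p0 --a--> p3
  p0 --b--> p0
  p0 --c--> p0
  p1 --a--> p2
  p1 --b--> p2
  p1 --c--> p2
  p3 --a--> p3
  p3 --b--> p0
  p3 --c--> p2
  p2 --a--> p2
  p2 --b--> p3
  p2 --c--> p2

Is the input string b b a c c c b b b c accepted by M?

Yes

start at p0
read 'b': p0 → p0
read 'b': p0 → p0
read 'a': p0 → p3
read 'c': p3 → p2
read 'c': p2 → p2
read 'c': p2 → p2
read 'b': p2 → p3
read 'b': p3 → p0
read 'b': p0 → p0
read 'c': p0 → p0
End state p0 is accepting.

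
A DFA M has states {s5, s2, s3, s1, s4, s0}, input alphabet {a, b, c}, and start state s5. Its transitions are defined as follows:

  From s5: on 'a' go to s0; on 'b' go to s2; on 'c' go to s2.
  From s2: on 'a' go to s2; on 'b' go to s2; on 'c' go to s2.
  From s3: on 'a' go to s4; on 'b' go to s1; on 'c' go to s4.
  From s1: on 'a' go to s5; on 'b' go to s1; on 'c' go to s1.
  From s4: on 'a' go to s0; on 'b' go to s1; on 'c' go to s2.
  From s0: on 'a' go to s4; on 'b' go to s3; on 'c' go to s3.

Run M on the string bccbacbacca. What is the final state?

s2

Trace: s5 -b-> s2 -c-> s2 -c-> s2 -b-> s2 -a-> s2 -c-> s2 -b-> s2 -a-> s2 -c-> s2 -c-> s2 -a-> s2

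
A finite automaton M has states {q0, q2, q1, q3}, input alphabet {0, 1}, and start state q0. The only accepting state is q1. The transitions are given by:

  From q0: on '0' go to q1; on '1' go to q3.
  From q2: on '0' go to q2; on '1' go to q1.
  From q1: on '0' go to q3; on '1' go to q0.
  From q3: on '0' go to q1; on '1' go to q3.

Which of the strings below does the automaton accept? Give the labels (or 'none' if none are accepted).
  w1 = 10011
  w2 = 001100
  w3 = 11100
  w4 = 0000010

w1:
  start at q0
  read '1': q0 → q3
  read '0': q3 → q1
  read '0': q1 → q3
  read '1': q3 → q3
  read '1': q3 → q3
  end q3, rejected
w2:
  start at q0
  read '0': q0 → q1
  read '0': q1 → q3
  read '1': q3 → q3
  read '1': q3 → q3
  read '0': q3 → q1
  read '0': q1 → q3
  end q3, rejected
w3:
  start at q0
  read '1': q0 → q3
  read '1': q3 → q3
  read '1': q3 → q3
  read '0': q3 → q1
  read '0': q1 → q3
  end q3, rejected
w4:
  start at q0
  read '0': q0 → q1
  read '0': q1 → q3
  read '0': q3 → q1
  read '0': q1 → q3
  read '0': q3 → q1
  read '1': q1 → q0
  read '0': q0 → q1
  end q1, accepted

w4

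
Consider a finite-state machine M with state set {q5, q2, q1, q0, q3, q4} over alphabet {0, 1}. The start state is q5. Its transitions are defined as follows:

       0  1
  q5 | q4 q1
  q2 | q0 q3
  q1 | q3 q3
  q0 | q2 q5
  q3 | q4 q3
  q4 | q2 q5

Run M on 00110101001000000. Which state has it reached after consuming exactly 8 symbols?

q5

start at q5
read '0': q5 → q4
read '0': q4 → q2
read '1': q2 → q3
read '1': q3 → q3
read '0': q3 → q4
read '1': q4 → q5
read '0': q5 → q4
read '1': q4 → q5
After 8 symbols: q5.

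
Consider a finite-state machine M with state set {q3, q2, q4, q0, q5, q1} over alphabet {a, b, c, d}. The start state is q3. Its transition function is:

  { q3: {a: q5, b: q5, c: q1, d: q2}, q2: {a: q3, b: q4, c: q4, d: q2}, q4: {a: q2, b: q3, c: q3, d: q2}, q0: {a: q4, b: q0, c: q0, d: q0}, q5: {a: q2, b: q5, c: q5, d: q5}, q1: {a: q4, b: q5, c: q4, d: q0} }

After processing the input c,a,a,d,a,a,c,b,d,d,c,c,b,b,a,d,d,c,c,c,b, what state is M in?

q5

start at q3
read 'c': q3 → q1
read 'a': q1 → q4
read 'a': q4 → q2
read 'd': q2 → q2
read 'a': q2 → q3
read 'a': q3 → q5
read 'c': q5 → q5
read 'b': q5 → q5
read 'd': q5 → q5
read 'd': q5 → q5
read 'c': q5 → q5
read 'c': q5 → q5
read 'b': q5 → q5
read 'b': q5 → q5
read 'a': q5 → q2
read 'd': q2 → q2
read 'd': q2 → q2
read 'c': q2 → q4
read 'c': q4 → q3
read 'c': q3 → q1
read 'b': q1 → q5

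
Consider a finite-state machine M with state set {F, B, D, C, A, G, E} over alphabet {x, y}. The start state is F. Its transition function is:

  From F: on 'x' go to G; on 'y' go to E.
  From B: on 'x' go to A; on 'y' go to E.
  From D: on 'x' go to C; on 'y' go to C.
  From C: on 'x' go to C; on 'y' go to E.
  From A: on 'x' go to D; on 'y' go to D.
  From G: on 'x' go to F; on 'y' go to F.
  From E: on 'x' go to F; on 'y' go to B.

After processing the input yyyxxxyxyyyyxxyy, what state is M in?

E

start at F
read 'y': F → E
read 'y': E → B
read 'y': B → E
read 'x': E → F
read 'x': F → G
read 'x': G → F
read 'y': F → E
read 'x': E → F
read 'y': F → E
read 'y': E → B
read 'y': B → E
read 'y': E → B
read 'x': B → A
read 'x': A → D
read 'y': D → C
read 'y': C → E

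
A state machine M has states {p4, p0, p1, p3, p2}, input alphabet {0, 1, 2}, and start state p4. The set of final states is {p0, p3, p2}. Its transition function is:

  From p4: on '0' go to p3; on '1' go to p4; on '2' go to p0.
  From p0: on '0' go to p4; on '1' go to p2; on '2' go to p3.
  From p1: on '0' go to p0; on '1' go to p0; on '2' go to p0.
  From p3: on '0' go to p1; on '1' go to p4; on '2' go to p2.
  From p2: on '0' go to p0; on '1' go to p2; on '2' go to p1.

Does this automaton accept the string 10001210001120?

p4 → p4 → p3 → p1 → p0 → p2 → p1 → p0 → p4 → p3 → p1 → p0 → p2 → p1 → p0
End state p0 is accepting.

Yes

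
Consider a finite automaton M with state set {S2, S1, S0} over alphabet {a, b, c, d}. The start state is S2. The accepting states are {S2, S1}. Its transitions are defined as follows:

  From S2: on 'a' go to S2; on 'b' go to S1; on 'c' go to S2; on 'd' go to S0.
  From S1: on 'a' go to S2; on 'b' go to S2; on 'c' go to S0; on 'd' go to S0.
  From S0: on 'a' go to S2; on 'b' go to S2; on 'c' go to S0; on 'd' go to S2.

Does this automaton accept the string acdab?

start at S2
read 'a': S2 → S2
read 'c': S2 → S2
read 'd': S2 → S0
read 'a': S0 → S2
read 'b': S2 → S1
End state S1 is accepting.

Yes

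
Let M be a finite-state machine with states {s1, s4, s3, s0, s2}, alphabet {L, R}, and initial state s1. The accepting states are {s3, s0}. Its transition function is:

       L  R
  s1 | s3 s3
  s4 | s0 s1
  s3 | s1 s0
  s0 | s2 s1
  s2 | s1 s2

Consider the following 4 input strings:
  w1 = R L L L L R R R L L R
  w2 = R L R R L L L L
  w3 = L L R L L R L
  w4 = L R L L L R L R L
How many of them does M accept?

w1:
  start at s1
  read 'R': s1 → s3
  read 'L': s3 → s1
  read 'L': s1 → s3
  read 'L': s3 → s1
  read 'L': s1 → s3
  read 'R': s3 → s0
  read 'R': s0 → s1
  read 'R': s1 → s3
  read 'L': s3 → s1
  read 'L': s1 → s3
  read 'R': s3 → s0
  end s0, accepted
w2:
  start at s1
  read 'R': s1 → s3
  read 'L': s3 → s1
  read 'R': s1 → s3
  read 'R': s3 → s0
  read 'L': s0 → s2
  read 'L': s2 → s1
  read 'L': s1 → s3
  read 'L': s3 → s1
  end s1, rejected
w3:
  start at s1
  read 'L': s1 → s3
  read 'L': s3 → s1
  read 'R': s1 → s3
  read 'L': s3 → s1
  read 'L': s1 → s3
  read 'R': s3 → s0
  read 'L': s0 → s2
  end s2, rejected
w4:
  start at s1
  read 'L': s1 → s3
  read 'R': s3 → s0
  read 'L': s0 → s2
  read 'L': s2 → s1
  read 'L': s1 → s3
  read 'R': s3 → s0
  read 'L': s0 → s2
  read 'R': s2 → s2
  read 'L': s2 → s1
  end s1, rejected

1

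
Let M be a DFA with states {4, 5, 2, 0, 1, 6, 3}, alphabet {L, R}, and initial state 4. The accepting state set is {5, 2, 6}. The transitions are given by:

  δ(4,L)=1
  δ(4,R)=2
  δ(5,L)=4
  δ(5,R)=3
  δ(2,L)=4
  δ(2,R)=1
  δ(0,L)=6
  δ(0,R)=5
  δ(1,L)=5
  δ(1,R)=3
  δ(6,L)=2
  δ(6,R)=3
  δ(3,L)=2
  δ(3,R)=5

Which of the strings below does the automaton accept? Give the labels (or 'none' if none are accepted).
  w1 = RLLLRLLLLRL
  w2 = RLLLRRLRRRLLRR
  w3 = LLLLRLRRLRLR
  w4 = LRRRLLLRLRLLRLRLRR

w1

w1: 4 → 2 → 4 → 1 → 5 → 3 → 2 → 4 → 1 → 5 → 3 → 2  → end 2, accepted
w2: 4 → 2 → 4 → 1 → 5 → 3 → 5 → 4 → 2 → 1 → 3 → 2 → 4 → 2 → 1  → end 1, rejected
w3: 4 → 1 → 5 → 4 → 1 → 3 → 2 → 1 → 3 → 2 → 1 → 5 → 3  → end 3, rejected
w4: 4 → 1 → 3 → 5 → 3 → 2 → 4 → 1 → 3 → 2 → 1 → 5 → 4 → 2 → 4 → 2 → 4 → 2 → 1  → end 1, rejected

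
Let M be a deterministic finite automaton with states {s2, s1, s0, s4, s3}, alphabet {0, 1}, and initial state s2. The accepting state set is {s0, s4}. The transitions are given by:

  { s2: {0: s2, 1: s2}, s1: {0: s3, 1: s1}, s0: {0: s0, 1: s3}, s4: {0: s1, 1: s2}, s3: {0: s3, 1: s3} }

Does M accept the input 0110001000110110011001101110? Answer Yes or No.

start at s2
read '0': s2 → s2
read '1': s2 → s2
read '1': s2 → s2
read '0': s2 → s2
read '0': s2 → s2
read '0': s2 → s2
read '1': s2 → s2
read '0': s2 → s2
read '0': s2 → s2
read '0': s2 → s2
read '1': s2 → s2
read '1': s2 → s2
read '0': s2 → s2
read '1': s2 → s2
read '1': s2 → s2
read '0': s2 → s2
read '0': s2 → s2
read '1': s2 → s2
read '1': s2 → s2
read '0': s2 → s2
read '0': s2 → s2
read '1': s2 → s2
read '1': s2 → s2
read '0': s2 → s2
read '1': s2 → s2
read '1': s2 → s2
read '1': s2 → s2
read '0': s2 → s2
End state s2 is not accepting.

No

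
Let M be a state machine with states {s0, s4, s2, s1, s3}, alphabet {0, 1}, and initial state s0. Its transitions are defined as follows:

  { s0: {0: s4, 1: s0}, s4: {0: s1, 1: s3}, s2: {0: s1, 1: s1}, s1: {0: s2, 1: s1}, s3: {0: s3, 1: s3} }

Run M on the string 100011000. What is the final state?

Trace: s0 -1-> s0 -0-> s4 -0-> s1 -0-> s2 -1-> s1 -1-> s1 -0-> s2 -0-> s1 -0-> s2

s2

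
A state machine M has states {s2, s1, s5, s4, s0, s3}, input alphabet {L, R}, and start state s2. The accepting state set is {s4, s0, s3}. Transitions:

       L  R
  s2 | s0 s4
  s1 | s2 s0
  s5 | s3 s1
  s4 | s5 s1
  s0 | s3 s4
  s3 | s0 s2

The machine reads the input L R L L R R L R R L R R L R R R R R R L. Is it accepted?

No

s2 → s0 → s4 → s5 → s3 → s2 → s4 → s5 → s1 → s0 → s3 → s2 → s4 → s5 → s1 → s0 → s4 → s1 → s0 → s4 → s5
End state s5 is not accepting.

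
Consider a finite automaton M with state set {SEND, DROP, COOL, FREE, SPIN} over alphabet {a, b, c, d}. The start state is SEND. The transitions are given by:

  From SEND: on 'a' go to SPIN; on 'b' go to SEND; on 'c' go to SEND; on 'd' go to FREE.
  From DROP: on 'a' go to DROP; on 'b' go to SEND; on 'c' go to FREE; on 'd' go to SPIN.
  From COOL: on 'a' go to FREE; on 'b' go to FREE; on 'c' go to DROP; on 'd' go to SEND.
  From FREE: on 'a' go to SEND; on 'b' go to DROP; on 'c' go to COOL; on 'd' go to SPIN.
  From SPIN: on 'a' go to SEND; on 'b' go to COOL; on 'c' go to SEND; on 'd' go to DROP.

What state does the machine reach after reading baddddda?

start at SEND
read 'b': SEND → SEND
read 'a': SEND → SPIN
read 'd': SPIN → DROP
read 'd': DROP → SPIN
read 'd': SPIN → DROP
read 'd': DROP → SPIN
read 'd': SPIN → DROP
read 'a': DROP → DROP

DROP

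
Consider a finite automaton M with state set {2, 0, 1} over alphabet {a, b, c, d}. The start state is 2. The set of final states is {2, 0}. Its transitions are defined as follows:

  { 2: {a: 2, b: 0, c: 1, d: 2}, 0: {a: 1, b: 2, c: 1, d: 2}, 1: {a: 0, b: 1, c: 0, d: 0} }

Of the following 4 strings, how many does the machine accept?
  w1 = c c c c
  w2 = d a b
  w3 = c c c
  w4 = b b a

w1:
  start at 2
  read 'c': 2 → 1
  read 'c': 1 → 0
  read 'c': 0 → 1
  read 'c': 1 → 0
  end 0, accepted
w2:
  start at 2
  read 'd': 2 → 2
  read 'a': 2 → 2
  read 'b': 2 → 0
  end 0, accepted
w3:
  start at 2
  read 'c': 2 → 1
  read 'c': 1 → 0
  read 'c': 0 → 1
  end 1, rejected
w4:
  start at 2
  read 'b': 2 → 0
  read 'b': 0 → 2
  read 'a': 2 → 2
  end 2, accepted

3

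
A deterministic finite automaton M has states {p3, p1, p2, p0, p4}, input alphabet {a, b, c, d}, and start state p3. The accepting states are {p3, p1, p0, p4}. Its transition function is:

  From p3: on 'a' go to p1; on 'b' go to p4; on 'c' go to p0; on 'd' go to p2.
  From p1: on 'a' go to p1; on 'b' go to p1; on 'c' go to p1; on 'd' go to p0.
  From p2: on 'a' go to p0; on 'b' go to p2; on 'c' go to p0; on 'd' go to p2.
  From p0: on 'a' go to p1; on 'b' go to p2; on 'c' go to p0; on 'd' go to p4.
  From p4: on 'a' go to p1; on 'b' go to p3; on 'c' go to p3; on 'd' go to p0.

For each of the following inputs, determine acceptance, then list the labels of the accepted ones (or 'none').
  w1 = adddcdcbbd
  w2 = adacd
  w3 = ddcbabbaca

w1: p3 → p1 → p0 → p4 → p0 → p0 → p4 → p3 → p4 → p3 → p2  → end p2, rejected
w2: p3 → p1 → p0 → p1 → p1 → p0  → end p0, accepted
w3: p3 → p2 → p2 → p0 → p2 → p0 → p2 → p2 → p0 → p0 → p1  → end p1, accepted

w2, w3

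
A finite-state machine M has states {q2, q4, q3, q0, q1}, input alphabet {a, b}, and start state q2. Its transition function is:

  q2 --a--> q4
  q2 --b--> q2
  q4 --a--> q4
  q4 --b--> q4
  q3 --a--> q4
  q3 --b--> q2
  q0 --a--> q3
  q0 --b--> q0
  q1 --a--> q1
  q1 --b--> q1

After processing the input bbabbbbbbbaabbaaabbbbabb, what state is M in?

Trace: q2 -b-> q2 -b-> q2 -a-> q4 -b-> q4 -b-> q4 -b-> q4 -b-> q4 -b-> q4 -b-> q4 -b-> q4 -a-> q4 -a-> q4 -b-> q4 -b-> q4 -a-> q4 -a-> q4 -a-> q4 -b-> q4 -b-> q4 -b-> q4 -b-> q4 -a-> q4 -b-> q4 -b-> q4

q4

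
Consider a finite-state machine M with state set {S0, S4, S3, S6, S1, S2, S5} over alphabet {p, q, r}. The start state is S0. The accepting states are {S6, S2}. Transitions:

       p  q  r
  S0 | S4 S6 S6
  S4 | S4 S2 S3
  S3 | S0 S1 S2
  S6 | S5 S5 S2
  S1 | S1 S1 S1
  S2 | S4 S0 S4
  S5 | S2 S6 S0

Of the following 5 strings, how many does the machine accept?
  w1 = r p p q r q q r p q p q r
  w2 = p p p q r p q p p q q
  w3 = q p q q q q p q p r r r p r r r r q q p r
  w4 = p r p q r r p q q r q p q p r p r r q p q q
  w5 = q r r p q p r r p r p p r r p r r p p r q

w1: Trace: S0 -r-> S6 -p-> S5 -p-> S2 -q-> S0 -r-> S6 -q-> S5 -q-> S6 -r-> S2 -p-> S4 -q-> S2 -p-> S4 -q-> S2 -r-> S4  → end S4, rejected
w2: Trace: S0 -p-> S4 -p-> S4 -p-> S4 -q-> S2 -r-> S4 -p-> S4 -q-> S2 -p-> S4 -p-> S4 -q-> S2 -q-> S0  → end S0, rejected
w3: Trace: S0 -q-> S6 -p-> S5 -q-> S6 -q-> S5 -q-> S6 -q-> S5 -p-> S2 -q-> S0 -p-> S4 -r-> S3 -r-> S2 -r-> S4 -p-> S4 -r-> S3 -r-> S2 -r-> S4 -r-> S3 -q-> S1 -q-> S1 -p-> S1 -r-> S1  → end S1, rejected
w4: Trace: S0 -p-> S4 -r-> S3 -p-> S0 -q-> S6 -r-> S2 -r-> S4 -p-> S4 -q-> S2 -q-> S0 -r-> S6 -q-> S5 -p-> S2 -q-> S0 -p-> S4 -r-> S3 -p-> S0 -r-> S6 -r-> S2 -q-> S0 -p-> S4 -q-> S2 -q-> S0  → end S0, rejected
w5: Trace: S0 -q-> S6 -r-> S2 -r-> S4 -p-> S4 -q-> S2 -p-> S4 -r-> S3 -r-> S2 -p-> S4 -r-> S3 -p-> S0 -p-> S4 -r-> S3 -r-> S2 -p-> S4 -r-> S3 -r-> S2 -p-> S4 -p-> S4 -r-> S3 -q-> S1  → end S1, rejected

0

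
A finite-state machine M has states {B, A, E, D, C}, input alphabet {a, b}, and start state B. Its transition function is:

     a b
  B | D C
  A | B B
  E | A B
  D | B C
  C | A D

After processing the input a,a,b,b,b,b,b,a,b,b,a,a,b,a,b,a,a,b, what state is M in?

C

start at B
read 'a': B → D
read 'a': D → B
read 'b': B → C
read 'b': C → D
read 'b': D → C
read 'b': C → D
read 'b': D → C
read 'a': C → A
read 'b': A → B
read 'b': B → C
read 'a': C → A
read 'a': A → B
read 'b': B → C
read 'a': C → A
read 'b': A → B
read 'a': B → D
read 'a': D → B
read 'b': B → C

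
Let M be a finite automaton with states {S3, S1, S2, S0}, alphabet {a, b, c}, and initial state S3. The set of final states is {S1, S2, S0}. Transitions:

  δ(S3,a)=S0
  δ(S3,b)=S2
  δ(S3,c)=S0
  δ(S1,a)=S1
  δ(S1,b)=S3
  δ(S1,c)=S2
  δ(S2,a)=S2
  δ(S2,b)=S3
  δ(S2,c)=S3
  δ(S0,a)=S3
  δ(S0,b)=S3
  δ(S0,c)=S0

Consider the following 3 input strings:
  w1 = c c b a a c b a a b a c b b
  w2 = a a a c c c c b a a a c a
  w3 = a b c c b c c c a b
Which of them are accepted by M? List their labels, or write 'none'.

w3

w1: Trace: S3 -c-> S0 -c-> S0 -b-> S3 -a-> S0 -a-> S3 -c-> S0 -b-> S3 -a-> S0 -a-> S3 -b-> S2 -a-> S2 -c-> S3 -b-> S2 -b-> S3  → end S3, rejected
w2: Trace: S3 -a-> S0 -a-> S3 -a-> S0 -c-> S0 -c-> S0 -c-> S0 -c-> S0 -b-> S3 -a-> S0 -a-> S3 -a-> S0 -c-> S0 -a-> S3  → end S3, rejected
w3: Trace: S3 -a-> S0 -b-> S3 -c-> S0 -c-> S0 -b-> S3 -c-> S0 -c-> S0 -c-> S0 -a-> S3 -b-> S2  → end S2, accepted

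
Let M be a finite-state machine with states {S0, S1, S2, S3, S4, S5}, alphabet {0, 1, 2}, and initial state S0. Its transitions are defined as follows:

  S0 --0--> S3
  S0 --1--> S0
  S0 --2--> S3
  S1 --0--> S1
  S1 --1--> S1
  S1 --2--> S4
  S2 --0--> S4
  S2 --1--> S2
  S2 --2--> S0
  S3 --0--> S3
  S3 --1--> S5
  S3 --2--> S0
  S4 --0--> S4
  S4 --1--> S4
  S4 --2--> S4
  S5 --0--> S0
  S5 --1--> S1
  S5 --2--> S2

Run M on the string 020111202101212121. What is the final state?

S4

Trace: S0 -0-> S3 -2-> S0 -0-> S3 -1-> S5 -1-> S1 -1-> S1 -2-> S4 -0-> S4 -2-> S4 -1-> S4 -0-> S4 -1-> S4 -2-> S4 -1-> S4 -2-> S4 -1-> S4 -2-> S4 -1-> S4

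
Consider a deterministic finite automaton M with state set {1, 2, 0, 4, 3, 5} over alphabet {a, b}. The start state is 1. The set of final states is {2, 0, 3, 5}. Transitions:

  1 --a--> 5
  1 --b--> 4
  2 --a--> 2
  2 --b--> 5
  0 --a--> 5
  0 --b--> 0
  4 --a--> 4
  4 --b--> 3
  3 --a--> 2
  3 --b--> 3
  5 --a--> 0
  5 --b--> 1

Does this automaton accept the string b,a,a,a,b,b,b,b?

Yes

1 → 4 → 4 → 4 → 4 → 3 → 3 → 3 → 3
End state 3 is accepting.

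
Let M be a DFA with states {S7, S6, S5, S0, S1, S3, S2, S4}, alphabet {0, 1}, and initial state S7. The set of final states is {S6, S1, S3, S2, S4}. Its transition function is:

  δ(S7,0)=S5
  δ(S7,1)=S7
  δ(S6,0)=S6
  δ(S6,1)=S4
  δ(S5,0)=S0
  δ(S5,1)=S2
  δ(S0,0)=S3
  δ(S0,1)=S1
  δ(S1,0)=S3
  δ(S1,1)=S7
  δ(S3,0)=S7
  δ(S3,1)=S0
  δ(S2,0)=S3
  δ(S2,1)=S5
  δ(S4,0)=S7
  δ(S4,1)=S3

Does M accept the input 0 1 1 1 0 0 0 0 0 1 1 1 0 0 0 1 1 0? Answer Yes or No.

S7 → S5 → S2 → S5 → S2 → S3 → S7 → S5 → S0 → S3 → S0 → S1 → S7 → S5 → S0 → S3 → S0 → S1 → S3
End state S3 is accepting.

Yes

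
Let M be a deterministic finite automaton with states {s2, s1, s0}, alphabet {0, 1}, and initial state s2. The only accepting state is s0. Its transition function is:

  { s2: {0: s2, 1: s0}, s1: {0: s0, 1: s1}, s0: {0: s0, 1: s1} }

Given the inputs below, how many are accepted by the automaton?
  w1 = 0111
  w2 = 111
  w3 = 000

w1: s2 → s2 → s0 → s1 → s1  → end s1, rejected
w2: s2 → s0 → s1 → s1  → end s1, rejected
w3: s2 → s2 → s2 → s2  → end s2, rejected

0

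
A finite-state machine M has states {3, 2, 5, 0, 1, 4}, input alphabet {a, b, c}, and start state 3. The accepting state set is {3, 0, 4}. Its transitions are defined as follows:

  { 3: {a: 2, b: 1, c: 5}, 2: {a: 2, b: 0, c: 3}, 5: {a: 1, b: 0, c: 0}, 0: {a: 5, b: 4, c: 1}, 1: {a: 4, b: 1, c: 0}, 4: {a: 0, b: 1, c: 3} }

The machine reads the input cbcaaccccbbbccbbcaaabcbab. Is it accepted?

Yes

3 → 5 → 0 → 1 → 4 → 0 → 1 → 0 → 1 → 0 → 4 → 1 → 1 → 0 → 1 → 1 → 1 → 0 → 5 → 1 → 4 → 1 → 0 → 4 → 0 → 4
End state 4 is accepting.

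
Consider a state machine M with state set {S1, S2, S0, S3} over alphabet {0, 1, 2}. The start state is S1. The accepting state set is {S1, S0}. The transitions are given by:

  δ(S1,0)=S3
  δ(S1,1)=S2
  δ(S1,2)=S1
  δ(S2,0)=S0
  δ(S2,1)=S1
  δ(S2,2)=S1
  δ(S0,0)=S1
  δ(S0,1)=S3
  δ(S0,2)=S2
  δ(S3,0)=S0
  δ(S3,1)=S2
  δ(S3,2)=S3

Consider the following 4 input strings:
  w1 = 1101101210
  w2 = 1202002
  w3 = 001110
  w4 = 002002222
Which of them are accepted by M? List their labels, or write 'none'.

w1: Trace: S1 -1-> S2 -1-> S1 -0-> S3 -1-> S2 -1-> S1 -0-> S3 -1-> S2 -2-> S1 -1-> S2 -0-> S0  → end S0, accepted
w2: Trace: S1 -1-> S2 -2-> S1 -0-> S3 -2-> S3 -0-> S0 -0-> S1 -2-> S1  → end S1, accepted
w3: Trace: S1 -0-> S3 -0-> S0 -1-> S3 -1-> S2 -1-> S1 -0-> S3  → end S3, rejected
w4: Trace: S1 -0-> S3 -0-> S0 -2-> S2 -0-> S0 -0-> S1 -2-> S1 -2-> S1 -2-> S1 -2-> S1  → end S1, accepted

w1, w2, w4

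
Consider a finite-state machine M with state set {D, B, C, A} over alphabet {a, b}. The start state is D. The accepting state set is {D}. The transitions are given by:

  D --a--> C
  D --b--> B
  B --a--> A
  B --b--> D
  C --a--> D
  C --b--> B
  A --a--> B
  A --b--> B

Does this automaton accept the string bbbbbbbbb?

No

D → B → D → B → D → B → D → B → D → B
End state B is not accepting.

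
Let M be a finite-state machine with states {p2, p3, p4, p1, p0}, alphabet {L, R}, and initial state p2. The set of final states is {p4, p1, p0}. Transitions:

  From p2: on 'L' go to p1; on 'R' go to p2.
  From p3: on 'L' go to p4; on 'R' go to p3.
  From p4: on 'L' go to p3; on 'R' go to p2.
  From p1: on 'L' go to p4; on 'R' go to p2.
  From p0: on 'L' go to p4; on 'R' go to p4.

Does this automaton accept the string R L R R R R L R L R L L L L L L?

Yes

Trace: p2 -R-> p2 -L-> p1 -R-> p2 -R-> p2 -R-> p2 -R-> p2 -L-> p1 -R-> p2 -L-> p1 -R-> p2 -L-> p1 -L-> p4 -L-> p3 -L-> p4 -L-> p3 -L-> p4
End state p4 is accepting.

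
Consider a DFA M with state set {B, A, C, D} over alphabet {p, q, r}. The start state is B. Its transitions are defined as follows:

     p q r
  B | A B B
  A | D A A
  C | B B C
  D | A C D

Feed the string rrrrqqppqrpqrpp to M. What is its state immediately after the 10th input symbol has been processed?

C

start at B
read 'r': B → B
read 'r': B → B
read 'r': B → B
read 'r': B → B
read 'q': B → B
read 'q': B → B
read 'p': B → A
read 'p': A → D
read 'q': D → C
read 'r': C → C
After 10 symbols: C.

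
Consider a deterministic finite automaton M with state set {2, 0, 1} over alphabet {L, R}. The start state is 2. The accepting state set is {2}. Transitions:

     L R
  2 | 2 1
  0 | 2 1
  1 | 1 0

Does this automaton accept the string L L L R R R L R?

No

Trace: 2 -L-> 2 -L-> 2 -L-> 2 -R-> 1 -R-> 0 -R-> 1 -L-> 1 -R-> 0
End state 0 is not accepting.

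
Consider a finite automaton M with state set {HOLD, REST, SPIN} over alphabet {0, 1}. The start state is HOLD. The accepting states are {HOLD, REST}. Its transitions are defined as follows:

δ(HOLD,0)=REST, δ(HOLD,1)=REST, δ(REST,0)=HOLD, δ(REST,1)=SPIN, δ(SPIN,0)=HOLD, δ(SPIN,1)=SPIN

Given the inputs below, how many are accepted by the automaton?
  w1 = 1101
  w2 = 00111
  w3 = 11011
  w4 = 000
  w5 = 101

3

w1:
  start at HOLD
  read '1': HOLD → REST
  read '1': REST → SPIN
  read '0': SPIN → HOLD
  read '1': HOLD → REST
  end REST, accepted
w2:
  start at HOLD
  read '0': HOLD → REST
  read '0': REST → HOLD
  read '1': HOLD → REST
  read '1': REST → SPIN
  read '1': SPIN → SPIN
  end SPIN, rejected
w3:
  start at HOLD
  read '1': HOLD → REST
  read '1': REST → SPIN
  read '0': SPIN → HOLD
  read '1': HOLD → REST
  read '1': REST → SPIN
  end SPIN, rejected
w4:
  start at HOLD
  read '0': HOLD → REST
  read '0': REST → HOLD
  read '0': HOLD → REST
  end REST, accepted
w5:
  start at HOLD
  read '1': HOLD → REST
  read '0': REST → HOLD
  read '1': HOLD → REST
  end REST, accepted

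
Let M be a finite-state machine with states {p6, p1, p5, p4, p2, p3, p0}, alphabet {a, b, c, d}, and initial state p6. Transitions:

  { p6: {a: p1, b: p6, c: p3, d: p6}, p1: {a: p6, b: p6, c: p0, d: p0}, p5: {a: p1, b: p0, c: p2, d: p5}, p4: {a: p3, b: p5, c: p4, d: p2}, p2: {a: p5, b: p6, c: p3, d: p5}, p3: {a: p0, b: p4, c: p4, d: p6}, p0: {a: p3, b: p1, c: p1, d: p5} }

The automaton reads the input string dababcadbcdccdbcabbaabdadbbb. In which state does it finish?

p6

Trace: p6 -d-> p6 -a-> p1 -b-> p6 -a-> p1 -b-> p6 -c-> p3 -a-> p0 -d-> p5 -b-> p0 -c-> p1 -d-> p0 -c-> p1 -c-> p0 -d-> p5 -b-> p0 -c-> p1 -a-> p6 -b-> p6 -b-> p6 -a-> p1 -a-> p6 -b-> p6 -d-> p6 -a-> p1 -d-> p0 -b-> p1 -b-> p6 -b-> p6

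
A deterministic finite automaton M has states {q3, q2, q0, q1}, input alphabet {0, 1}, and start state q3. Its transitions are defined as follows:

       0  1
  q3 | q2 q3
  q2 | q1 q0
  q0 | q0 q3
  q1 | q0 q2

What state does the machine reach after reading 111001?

q2

start at q3
read '1': q3 → q3
read '1': q3 → q3
read '1': q3 → q3
read '0': q3 → q2
read '0': q2 → q1
read '1': q1 → q2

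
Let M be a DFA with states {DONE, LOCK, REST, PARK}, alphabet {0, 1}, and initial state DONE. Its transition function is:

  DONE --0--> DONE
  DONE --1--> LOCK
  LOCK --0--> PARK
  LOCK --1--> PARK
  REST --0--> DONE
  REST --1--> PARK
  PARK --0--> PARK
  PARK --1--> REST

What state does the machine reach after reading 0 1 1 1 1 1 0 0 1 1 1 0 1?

LOCK

start at DONE
read '0': DONE → DONE
read '1': DONE → LOCK
read '1': LOCK → PARK
read '1': PARK → REST
read '1': REST → PARK
read '1': PARK → REST
read '0': REST → DONE
read '0': DONE → DONE
read '1': DONE → LOCK
read '1': LOCK → PARK
read '1': PARK → REST
read '0': REST → DONE
read '1': DONE → LOCK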